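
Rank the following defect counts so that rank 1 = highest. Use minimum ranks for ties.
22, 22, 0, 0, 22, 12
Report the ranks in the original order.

1, 1, 5, 5, 1, 4

Sorted (descending): 22, 22, 22, 12, 0, 0
The 3 values of 22 occupy positions 1–3 → each gets rank 1.
The 2 values of 0 occupy positions 5–6 → each gets rank 5.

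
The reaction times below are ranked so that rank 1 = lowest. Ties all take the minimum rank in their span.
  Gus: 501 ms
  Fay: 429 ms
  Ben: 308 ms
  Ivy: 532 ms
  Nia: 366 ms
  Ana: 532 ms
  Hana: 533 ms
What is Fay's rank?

Sorted (ascending): 308, 366, 429, 501, 532, 532, 533
The 2 values of 532 occupy positions 5–6 → each gets rank 5.
Fay has value 429 ms → rank 3.

3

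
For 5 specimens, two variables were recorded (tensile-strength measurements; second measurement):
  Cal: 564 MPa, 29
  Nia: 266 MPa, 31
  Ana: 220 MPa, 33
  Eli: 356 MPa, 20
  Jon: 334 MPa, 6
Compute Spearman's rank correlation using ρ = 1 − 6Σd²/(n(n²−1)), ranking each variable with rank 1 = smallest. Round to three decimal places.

Ranks of variable 1: 5, 2, 1, 4, 3
Ranks of variable 2: 3, 4, 5, 2, 1
d = r₁ − r₂: 2, -2, -4, 2, 2
d²: 4, 4, 16, 4, 4; Σd² = 32
ρ = 1 − 6·32/(5·24) = 1 − 192/120 = -0.600

-0.600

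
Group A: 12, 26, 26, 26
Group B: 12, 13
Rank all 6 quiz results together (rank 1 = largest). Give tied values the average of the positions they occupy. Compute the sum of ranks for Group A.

11.5

Sorted (descending): 26, 26, 26, 13, 12, 12
The 3 values of 26 occupy positions 1–3 → average rank 2.
The 2 values of 12 occupy positions 5–6 → average rank (5+6)/2 = 5.5.
Group A values → pooled ranks: 12→5.5, 26→2, 26→2, 26→2
Rank sum = 5.5 + 2 + 2 + 2 = 11.5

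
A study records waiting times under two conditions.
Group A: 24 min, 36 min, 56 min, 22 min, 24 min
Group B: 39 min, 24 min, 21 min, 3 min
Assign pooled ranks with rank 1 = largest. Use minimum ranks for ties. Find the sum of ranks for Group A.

19

Sorted (descending): 56, 39, 36, 24, 24, 24, 22, 21, 3
The 3 values of 24 occupy positions 4–6 → each gets rank 4.
Group A values → pooled ranks: 24→4, 36→3, 56→1, 22→7, 24→4
Rank sum = 4 + 3 + 1 + 7 + 4 = 19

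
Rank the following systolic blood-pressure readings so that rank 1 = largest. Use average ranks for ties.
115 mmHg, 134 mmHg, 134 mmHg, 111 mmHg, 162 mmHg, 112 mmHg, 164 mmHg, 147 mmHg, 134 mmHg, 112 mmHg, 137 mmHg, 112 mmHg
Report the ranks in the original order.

Sorted (descending): 164, 162, 147, 137, 134, 134, 134, 115, 112, 112, 112, 111
The 3 values of 134 occupy positions 5–7 → average rank 6.
The 3 values of 112 occupy positions 9–11 → average rank 10.

8, 6, 6, 12, 2, 10, 1, 3, 6, 10, 4, 10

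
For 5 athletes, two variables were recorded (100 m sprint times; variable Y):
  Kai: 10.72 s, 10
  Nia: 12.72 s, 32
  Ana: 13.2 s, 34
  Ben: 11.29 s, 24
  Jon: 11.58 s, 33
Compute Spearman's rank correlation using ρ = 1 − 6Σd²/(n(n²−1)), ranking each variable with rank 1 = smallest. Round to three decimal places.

Ranks of variable 1: 1, 4, 5, 2, 3
Ranks of variable 2: 1, 3, 5, 2, 4
d = r₁ − r₂: 0, 1, 0, 0, -1
d²: 0, 1, 0, 0, 1; Σd² = 2
ρ = 1 − 6·2/(5·24) = 1 − 12/120 = 0.900

0.900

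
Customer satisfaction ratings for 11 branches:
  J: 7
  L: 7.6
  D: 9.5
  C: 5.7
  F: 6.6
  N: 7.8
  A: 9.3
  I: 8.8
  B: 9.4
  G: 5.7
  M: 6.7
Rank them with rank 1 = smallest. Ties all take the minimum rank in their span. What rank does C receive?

1

Sorted (ascending): 5.7, 5.7, 6.6, 6.7, 7, 7.6, 7.8, 8.8, 9.3, 9.4, 9.5
The 2 values of 5.7 occupy positions 1–2 → each gets rank 1.
C has value 5.7 → rank 1.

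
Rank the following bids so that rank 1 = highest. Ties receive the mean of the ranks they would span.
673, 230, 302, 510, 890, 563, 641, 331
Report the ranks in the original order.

2, 8, 7, 5, 1, 4, 3, 6

Sorted (descending): 890, 673, 641, 563, 510, 331, 302, 230
No ties — each value takes its position as its rank.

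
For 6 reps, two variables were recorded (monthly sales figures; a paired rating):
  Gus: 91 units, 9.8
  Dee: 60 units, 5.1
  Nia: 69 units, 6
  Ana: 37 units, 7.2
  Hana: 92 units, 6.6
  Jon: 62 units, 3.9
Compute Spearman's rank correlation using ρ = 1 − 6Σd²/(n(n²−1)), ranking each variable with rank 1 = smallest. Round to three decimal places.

Ranks of variable 1: 5, 2, 4, 1, 6, 3
Ranks of variable 2: 6, 2, 3, 5, 4, 1
d = r₁ − r₂: -1, 0, 1, -4, 2, 2
d²: 1, 0, 1, 16, 4, 4; Σd² = 26
ρ = 1 − 6·26/(6·35) = 1 − 156/210 = 0.257

0.257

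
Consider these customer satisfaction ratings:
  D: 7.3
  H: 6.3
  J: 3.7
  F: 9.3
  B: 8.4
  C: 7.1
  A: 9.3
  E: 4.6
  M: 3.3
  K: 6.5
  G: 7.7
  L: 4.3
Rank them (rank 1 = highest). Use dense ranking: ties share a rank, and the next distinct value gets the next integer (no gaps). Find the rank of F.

1

Sorted (descending): 9.3, 9.3, 8.4, 7.7, 7.3, 7.1, 6.5, 6.3, 4.6, 4.3, 3.7, 3.3
The 2 values of 9.3 share dense rank 1.
Remaining distinct values take the next consecutive integers.
F has value 9.3 → rank 1.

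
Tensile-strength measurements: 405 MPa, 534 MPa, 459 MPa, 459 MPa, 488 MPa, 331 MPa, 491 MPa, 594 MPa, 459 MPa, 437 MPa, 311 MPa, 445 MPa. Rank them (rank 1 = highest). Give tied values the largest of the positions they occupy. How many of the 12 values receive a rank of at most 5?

Sorted (descending): 594, 534, 491, 488, 459, 459, 459, 445, 437, 405, 331, 311
The 3 values of 459 occupy positions 5–7 → each gets rank 7.
Ranks ≤ 5: {1, 2, 3, 4} → 4 values.

4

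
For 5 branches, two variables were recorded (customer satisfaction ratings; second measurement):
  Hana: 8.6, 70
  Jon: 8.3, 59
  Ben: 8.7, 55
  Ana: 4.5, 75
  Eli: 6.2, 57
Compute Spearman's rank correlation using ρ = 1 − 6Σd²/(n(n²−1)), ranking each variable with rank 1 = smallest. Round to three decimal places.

-0.600

Ranks of variable 1: 4, 3, 5, 1, 2
Ranks of variable 2: 4, 3, 1, 5, 2
d = r₁ − r₂: 0, 0, 4, -4, 0
d²: 0, 0, 16, 16, 0; Σd² = 32
ρ = 1 − 6·32/(5·24) = 1 − 192/120 = -0.600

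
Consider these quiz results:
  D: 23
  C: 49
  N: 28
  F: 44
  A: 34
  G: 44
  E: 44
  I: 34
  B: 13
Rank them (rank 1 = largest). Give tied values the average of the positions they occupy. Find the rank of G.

3

Sorted (descending): 49, 44, 44, 44, 34, 34, 28, 23, 13
The 3 values of 44 occupy positions 2–4 → average rank 3.
The 2 values of 34 occupy positions 5–6 → average rank (5+6)/2 = 5.5.
G has value 44 → rank 3.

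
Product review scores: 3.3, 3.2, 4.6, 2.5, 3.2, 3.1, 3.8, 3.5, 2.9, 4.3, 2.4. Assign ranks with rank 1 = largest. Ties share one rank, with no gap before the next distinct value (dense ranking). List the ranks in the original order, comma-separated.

5, 6, 1, 9, 6, 7, 3, 4, 8, 2, 10

Sorted (descending): 4.6, 4.3, 3.8, 3.5, 3.3, 3.2, 3.2, 3.1, 2.9, 2.5, 2.4
The 2 values of 3.2 share dense rank 6.
Remaining distinct values take the next consecutive integers.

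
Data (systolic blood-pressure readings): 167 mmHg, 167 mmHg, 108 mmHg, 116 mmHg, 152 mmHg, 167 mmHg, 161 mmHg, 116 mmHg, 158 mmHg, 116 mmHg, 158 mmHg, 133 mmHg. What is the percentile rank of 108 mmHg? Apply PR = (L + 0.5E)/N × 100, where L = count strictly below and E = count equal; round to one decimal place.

4.2

N = 12.
Strictly below 108: 0. Equal to 108: 1.
PR = (0 + 0.5·1)/12 × 100 = 4.2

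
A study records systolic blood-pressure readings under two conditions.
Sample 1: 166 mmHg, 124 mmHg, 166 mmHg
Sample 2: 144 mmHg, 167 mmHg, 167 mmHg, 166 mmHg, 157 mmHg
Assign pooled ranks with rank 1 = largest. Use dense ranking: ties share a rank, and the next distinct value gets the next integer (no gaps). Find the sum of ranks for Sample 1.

9

Sorted (descending): 167, 167, 166, 166, 166, 157, 144, 124
The 2 values of 167 share dense rank 1.
The 3 values of 166 share dense rank 2.
Remaining distinct values take the next consecutive integers.
Sample 1 values → pooled ranks: 166→2, 124→5, 166→2
Rank sum = 2 + 5 + 2 = 9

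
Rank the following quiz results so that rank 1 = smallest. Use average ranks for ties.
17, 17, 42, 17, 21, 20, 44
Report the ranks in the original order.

Sorted (ascending): 17, 17, 17, 20, 21, 42, 44
The 3 values of 17 occupy positions 1–3 → average rank 2.

2, 2, 6, 2, 5, 4, 7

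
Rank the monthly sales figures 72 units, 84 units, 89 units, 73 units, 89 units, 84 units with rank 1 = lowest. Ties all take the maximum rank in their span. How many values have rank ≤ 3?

2

Sorted (ascending): 72, 73, 84, 84, 89, 89
The 2 values of 84 occupy positions 3–4 → each gets rank 4.
The 2 values of 89 occupy positions 5–6 → each gets rank 6.
Ranks ≤ 3: {1, 2} → 2 values.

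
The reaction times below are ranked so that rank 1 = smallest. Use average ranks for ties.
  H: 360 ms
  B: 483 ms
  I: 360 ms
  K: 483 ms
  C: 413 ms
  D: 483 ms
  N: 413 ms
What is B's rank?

Sorted (ascending): 360, 360, 413, 413, 483, 483, 483
The 2 values of 360 occupy positions 1–2 → average rank (1+2)/2 = 1.5.
The 2 values of 413 occupy positions 3–4 → average rank (3+4)/2 = 3.5.
The 3 values of 483 occupy positions 5–7 → average rank 6.
B has value 483 ms → rank 6.

6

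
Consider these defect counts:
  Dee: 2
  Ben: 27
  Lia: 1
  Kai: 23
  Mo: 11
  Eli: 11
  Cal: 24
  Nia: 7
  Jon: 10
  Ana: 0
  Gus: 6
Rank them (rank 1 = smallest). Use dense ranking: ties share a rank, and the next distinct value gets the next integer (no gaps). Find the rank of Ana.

1

Sorted (ascending): 0, 1, 2, 6, 7, 10, 11, 11, 23, 24, 27
The 2 values of 11 share dense rank 7.
Remaining distinct values take the next consecutive integers.
Ana has value 0 → rank 1.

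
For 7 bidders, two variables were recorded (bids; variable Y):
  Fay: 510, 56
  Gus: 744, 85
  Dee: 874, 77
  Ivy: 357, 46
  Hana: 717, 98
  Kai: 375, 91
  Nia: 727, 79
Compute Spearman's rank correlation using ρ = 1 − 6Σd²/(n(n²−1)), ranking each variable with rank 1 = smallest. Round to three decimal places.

Ranks of variable 1: 3, 6, 7, 1, 4, 2, 5
Ranks of variable 2: 2, 5, 3, 1, 7, 6, 4
d = r₁ − r₂: 1, 1, 4, 0, -3, -4, 1
d²: 1, 1, 16, 0, 9, 16, 1; Σd² = 44
ρ = 1 − 6·44/(7·48) = 1 − 264/336 = 0.214

0.214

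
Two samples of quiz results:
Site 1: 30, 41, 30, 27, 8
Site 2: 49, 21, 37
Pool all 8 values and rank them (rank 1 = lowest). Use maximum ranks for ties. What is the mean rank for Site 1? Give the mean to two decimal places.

Sorted (ascending): 8, 21, 27, 30, 30, 37, 41, 49
The 2 values of 30 occupy positions 4–5 → each gets rank 5.
Site 1 values → pooled ranks: 30→5, 41→7, 30→5, 27→3, 8→1
Mean rank = (5 + 7 + 5 + 3 + 1) / 5 = 4.20

4.20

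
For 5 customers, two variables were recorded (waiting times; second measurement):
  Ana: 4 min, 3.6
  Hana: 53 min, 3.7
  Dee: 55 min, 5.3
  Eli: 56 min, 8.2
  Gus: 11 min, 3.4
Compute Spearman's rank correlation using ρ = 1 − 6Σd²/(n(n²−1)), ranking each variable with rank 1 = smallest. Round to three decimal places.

0.900

Ranks of variable 1: 1, 3, 4, 5, 2
Ranks of variable 2: 2, 3, 4, 5, 1
d = r₁ − r₂: -1, 0, 0, 0, 1
d²: 1, 0, 0, 0, 1; Σd² = 2
ρ = 1 − 6·2/(5·24) = 1 − 12/120 = 0.900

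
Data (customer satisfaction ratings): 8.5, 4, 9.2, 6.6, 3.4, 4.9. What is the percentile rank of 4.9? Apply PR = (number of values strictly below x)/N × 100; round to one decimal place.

N = 6.
Strictly below 4.9: 2. Equal to 4.9: 1.
PR = 2/6 × 100 = 33.3

33.3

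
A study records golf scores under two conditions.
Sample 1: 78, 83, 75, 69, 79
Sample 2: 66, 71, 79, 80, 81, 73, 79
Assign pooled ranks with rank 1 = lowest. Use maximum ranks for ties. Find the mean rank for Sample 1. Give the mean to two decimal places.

Sorted (ascending): 66, 69, 71, 73, 75, 78, 79, 79, 79, 80, 81, 83
The 3 values of 79 occupy positions 7–9 → each gets rank 9.
Sample 1 values → pooled ranks: 78→6, 83→12, 75→5, 69→2, 79→9
Mean rank = (6 + 12 + 5 + 2 + 9) / 5 = 6.80

6.80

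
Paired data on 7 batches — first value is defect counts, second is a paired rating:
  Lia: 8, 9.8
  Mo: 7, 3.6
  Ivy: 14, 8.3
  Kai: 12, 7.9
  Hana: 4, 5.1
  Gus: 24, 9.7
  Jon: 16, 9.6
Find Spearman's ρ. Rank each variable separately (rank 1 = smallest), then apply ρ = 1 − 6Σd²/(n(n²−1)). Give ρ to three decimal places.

0.607

Ranks of variable 1: 3, 2, 5, 4, 1, 7, 6
Ranks of variable 2: 7, 1, 4, 3, 2, 6, 5
d = r₁ − r₂: -4, 1, 1, 1, -1, 1, 1
d²: 16, 1, 1, 1, 1, 1, 1; Σd² = 22
ρ = 1 − 6·22/(7·48) = 1 − 132/336 = 0.607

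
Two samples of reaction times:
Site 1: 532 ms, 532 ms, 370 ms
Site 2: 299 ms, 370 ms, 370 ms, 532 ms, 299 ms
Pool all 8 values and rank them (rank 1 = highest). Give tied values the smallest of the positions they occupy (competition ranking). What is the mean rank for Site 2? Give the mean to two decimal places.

4.60

Sorted (descending): 532, 532, 532, 370, 370, 370, 299, 299
The 3 values of 532 occupy positions 1–3 → each gets rank 1.
The 3 values of 370 occupy positions 4–6 → each gets rank 4.
The 2 values of 299 occupy positions 7–8 → each gets rank 7.
Site 2 values → pooled ranks: 299→7, 370→4, 370→4, 532→1, 299→7
Mean rank = (7 + 4 + 4 + 1 + 7) / 5 = 4.60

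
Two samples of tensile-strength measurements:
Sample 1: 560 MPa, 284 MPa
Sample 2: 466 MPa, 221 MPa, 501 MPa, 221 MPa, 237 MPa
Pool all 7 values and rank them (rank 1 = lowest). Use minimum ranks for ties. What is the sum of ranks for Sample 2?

Sorted (ascending): 221, 221, 237, 284, 466, 501, 560
The 2 values of 221 occupy positions 1–2 → each gets rank 1.
Sample 2 values → pooled ranks: 466→5, 221→1, 501→6, 221→1, 237→3
Rank sum = 5 + 1 + 6 + 1 + 3 = 16

16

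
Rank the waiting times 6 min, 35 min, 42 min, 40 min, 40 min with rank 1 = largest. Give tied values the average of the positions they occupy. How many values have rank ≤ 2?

Sorted (descending): 42, 40, 40, 35, 6
The 2 values of 40 occupy positions 2–3 → average rank (2+3)/2 = 2.5.
Ranks ≤ 2: {1} → 1 value.

1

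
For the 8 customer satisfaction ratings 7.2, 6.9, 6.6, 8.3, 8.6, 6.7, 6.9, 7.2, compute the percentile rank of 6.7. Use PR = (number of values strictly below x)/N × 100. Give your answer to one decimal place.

N = 8.
Strictly below 6.7: 1. Equal to 6.7: 1.
PR = 1/8 × 100 = 12.5

12.5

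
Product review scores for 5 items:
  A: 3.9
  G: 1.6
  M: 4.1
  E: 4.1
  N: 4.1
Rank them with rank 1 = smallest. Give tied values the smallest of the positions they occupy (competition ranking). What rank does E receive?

3

Sorted (ascending): 1.6, 3.9, 4.1, 4.1, 4.1
The 3 values of 4.1 occupy positions 3–5 → each gets rank 3.
E has value 4.1 → rank 3.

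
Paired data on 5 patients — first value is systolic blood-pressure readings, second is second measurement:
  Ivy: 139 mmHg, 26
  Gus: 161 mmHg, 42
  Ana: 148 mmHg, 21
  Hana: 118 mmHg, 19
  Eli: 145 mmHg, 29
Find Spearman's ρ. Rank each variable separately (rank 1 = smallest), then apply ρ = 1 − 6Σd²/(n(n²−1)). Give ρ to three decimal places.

0.700

Ranks of variable 1: 2, 5, 4, 1, 3
Ranks of variable 2: 3, 5, 2, 1, 4
d = r₁ − r₂: -1, 0, 2, 0, -1
d²: 1, 0, 4, 0, 1; Σd² = 6
ρ = 1 − 6·6/(5·24) = 1 − 36/120 = 0.700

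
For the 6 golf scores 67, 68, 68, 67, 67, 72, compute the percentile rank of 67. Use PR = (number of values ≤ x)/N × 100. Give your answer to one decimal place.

N = 6.
Strictly below 67: 0. Equal to 67: 3.
PR = 3/6 × 100 = 50.0

50.0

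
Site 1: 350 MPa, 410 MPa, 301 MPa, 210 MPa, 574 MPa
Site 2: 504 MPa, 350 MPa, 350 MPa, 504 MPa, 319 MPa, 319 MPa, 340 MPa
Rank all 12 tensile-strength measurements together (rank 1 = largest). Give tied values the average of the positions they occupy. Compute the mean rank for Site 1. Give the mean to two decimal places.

Sorted (descending): 574, 504, 504, 410, 350, 350, 350, 340, 319, 319, 301, 210
The 2 values of 504 occupy positions 2–3 → average rank (2+3)/2 = 2.5.
The 3 values of 350 occupy positions 5–7 → average rank 6.
The 2 values of 319 occupy positions 9–10 → average rank (9+10)/2 = 9.5.
Site 1 values → pooled ranks: 350→6, 410→4, 301→11, 210→12, 574→1
Mean rank = (6 + 4 + 11 + 12 + 1) / 5 = 6.80

6.80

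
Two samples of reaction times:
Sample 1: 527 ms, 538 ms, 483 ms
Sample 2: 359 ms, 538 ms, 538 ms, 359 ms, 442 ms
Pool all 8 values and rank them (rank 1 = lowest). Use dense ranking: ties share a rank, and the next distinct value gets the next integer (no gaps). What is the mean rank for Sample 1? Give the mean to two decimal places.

4.00

Sorted (ascending): 359, 359, 442, 483, 527, 538, 538, 538
The 2 values of 359 share dense rank 1.
The 3 values of 538 share dense rank 5.
Remaining distinct values take the next consecutive integers.
Sample 1 values → pooled ranks: 527→4, 538→5, 483→3
Mean rank = (4 + 5 + 3) / 3 = 4.00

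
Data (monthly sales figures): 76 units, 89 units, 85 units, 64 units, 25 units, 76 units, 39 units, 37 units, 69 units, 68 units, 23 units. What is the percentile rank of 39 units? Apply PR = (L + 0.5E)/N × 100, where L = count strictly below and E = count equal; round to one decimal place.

31.8

N = 11.
Strictly below 39: 3. Equal to 39: 1.
PR = (3 + 0.5·1)/11 × 100 = 31.8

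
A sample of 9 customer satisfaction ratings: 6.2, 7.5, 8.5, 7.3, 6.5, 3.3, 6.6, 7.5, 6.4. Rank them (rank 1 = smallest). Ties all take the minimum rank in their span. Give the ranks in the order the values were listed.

2, 7, 9, 6, 4, 1, 5, 7, 3

Sorted (ascending): 3.3, 6.2, 6.4, 6.5, 6.6, 7.3, 7.5, 7.5, 8.5
The 2 values of 7.5 occupy positions 7–8 → each gets rank 7.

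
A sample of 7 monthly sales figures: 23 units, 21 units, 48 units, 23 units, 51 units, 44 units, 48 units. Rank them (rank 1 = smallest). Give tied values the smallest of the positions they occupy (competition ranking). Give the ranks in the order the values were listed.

2, 1, 5, 2, 7, 4, 5

Sorted (ascending): 21, 23, 23, 44, 48, 48, 51
The 2 values of 23 occupy positions 2–3 → each gets rank 2.
The 2 values of 48 occupy positions 5–6 → each gets rank 5.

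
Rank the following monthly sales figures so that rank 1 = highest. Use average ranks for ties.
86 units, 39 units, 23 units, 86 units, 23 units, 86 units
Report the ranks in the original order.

2, 4, 5.5, 2, 5.5, 2

Sorted (descending): 86, 86, 86, 39, 23, 23
The 3 values of 86 occupy positions 1–3 → average rank 2.
The 2 values of 23 occupy positions 5–6 → average rank (5+6)/2 = 5.5.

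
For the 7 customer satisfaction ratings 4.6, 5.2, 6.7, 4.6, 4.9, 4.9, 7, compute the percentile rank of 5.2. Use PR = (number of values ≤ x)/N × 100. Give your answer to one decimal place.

N = 7.
Strictly below 5.2: 4. Equal to 5.2: 1.
PR = 5/7 × 100 = 71.4

71.4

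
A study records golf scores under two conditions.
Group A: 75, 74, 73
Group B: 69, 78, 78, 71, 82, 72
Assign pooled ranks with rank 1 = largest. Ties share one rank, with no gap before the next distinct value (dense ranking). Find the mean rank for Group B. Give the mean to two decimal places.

Sorted (descending): 82, 78, 78, 75, 74, 73, 72, 71, 69
The 2 values of 78 share dense rank 2.
Remaining distinct values take the next consecutive integers.
Group B values → pooled ranks: 69→8, 78→2, 78→2, 71→7, 82→1, 72→6
Mean rank = (8 + 2 + 2 + 7 + 1 + 6) / 6 = 4.33

4.33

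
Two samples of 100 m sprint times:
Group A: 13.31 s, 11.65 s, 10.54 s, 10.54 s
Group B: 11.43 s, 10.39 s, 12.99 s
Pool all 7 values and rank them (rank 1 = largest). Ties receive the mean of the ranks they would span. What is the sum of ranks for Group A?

15

Sorted (descending): 13.31, 12.99, 11.65, 11.43, 10.54, 10.54, 10.39
The 2 values of 10.54 occupy positions 5–6 → average rank (5+6)/2 = 5.5.
Group A values → pooled ranks: 13.31→1, 11.65→3, 10.54→5.5, 10.54→5.5
Rank sum = 1 + 3 + 5.5 + 5.5 = 15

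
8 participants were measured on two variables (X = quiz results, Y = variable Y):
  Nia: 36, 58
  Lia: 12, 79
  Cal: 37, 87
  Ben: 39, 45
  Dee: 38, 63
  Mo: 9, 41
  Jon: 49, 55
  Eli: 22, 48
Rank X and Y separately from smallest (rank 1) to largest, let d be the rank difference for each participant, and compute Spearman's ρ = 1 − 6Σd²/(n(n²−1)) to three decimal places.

Ranks of variable 1: 4, 2, 5, 7, 6, 1, 8, 3
Ranks of variable 2: 5, 7, 8, 2, 6, 1, 4, 3
d = r₁ − r₂: -1, -5, -3, 5, 0, 0, 4, 0
d²: 1, 25, 9, 25, 0, 0, 16, 0; Σd² = 76
ρ = 1 − 6·76/(8·63) = 1 − 456/504 = 0.095

0.095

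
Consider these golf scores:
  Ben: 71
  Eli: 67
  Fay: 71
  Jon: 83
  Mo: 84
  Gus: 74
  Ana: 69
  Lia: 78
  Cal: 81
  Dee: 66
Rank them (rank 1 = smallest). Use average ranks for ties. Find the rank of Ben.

4.5

Sorted (ascending): 66, 67, 69, 71, 71, 74, 78, 81, 83, 84
The 2 values of 71 occupy positions 4–5 → average rank (4+5)/2 = 4.5.
Ben has value 71 → rank 4.5.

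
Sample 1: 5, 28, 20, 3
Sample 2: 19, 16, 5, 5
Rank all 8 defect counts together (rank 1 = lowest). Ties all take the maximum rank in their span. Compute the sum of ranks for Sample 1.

20

Sorted (ascending): 3, 5, 5, 5, 16, 19, 20, 28
The 3 values of 5 occupy positions 2–4 → each gets rank 4.
Sample 1 values → pooled ranks: 5→4, 28→8, 20→7, 3→1
Rank sum = 4 + 8 + 7 + 1 = 20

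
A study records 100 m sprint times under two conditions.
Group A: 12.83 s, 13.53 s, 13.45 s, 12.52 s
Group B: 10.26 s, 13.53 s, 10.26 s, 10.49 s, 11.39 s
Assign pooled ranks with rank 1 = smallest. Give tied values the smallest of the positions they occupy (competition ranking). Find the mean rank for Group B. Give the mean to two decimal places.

Sorted (ascending): 10.26, 10.26, 10.49, 11.39, 12.52, 12.83, 13.45, 13.53, 13.53
The 2 values of 10.26 occupy positions 1–2 → each gets rank 1.
The 2 values of 13.53 occupy positions 8–9 → each gets rank 8.
Group B values → pooled ranks: 10.26→1, 13.53→8, 10.26→1, 10.49→3, 11.39→4
Mean rank = (1 + 8 + 1 + 3 + 4) / 5 = 3.40

3.40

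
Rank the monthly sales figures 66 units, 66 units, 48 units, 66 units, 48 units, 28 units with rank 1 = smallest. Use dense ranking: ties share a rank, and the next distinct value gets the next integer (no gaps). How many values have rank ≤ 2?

Sorted (ascending): 28, 48, 48, 66, 66, 66
The 2 values of 48 share dense rank 2.
The 3 values of 66 share dense rank 3.
Remaining distinct values take the next consecutive integers.
Ranks ≤ 2: {1, 2, 2} → 3 values.

3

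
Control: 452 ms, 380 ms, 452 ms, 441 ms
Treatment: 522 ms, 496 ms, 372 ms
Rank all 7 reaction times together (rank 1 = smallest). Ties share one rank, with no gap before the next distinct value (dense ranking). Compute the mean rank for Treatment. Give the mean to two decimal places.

Sorted (ascending): 372, 380, 441, 452, 452, 496, 522
The 2 values of 452 share dense rank 4.
Remaining distinct values take the next consecutive integers.
Treatment values → pooled ranks: 522→6, 496→5, 372→1
Mean rank = (6 + 5 + 1) / 3 = 4.00

4.00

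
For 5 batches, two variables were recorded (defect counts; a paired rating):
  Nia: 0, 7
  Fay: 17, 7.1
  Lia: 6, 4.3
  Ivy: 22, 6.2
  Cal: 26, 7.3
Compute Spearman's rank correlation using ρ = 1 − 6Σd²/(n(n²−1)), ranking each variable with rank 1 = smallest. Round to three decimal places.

Ranks of variable 1: 1, 3, 2, 4, 5
Ranks of variable 2: 3, 4, 1, 2, 5
d = r₁ − r₂: -2, -1, 1, 2, 0
d²: 4, 1, 1, 4, 0; Σd² = 10
ρ = 1 − 6·10/(5·24) = 1 − 60/120 = 0.500

0.500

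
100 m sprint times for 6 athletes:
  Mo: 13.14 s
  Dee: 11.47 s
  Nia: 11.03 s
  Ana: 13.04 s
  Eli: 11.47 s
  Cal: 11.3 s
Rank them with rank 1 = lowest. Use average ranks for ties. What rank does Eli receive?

Sorted (ascending): 11.03, 11.3, 11.47, 11.47, 13.04, 13.14
The 2 values of 11.47 occupy positions 3–4 → average rank (3+4)/2 = 3.5.
Eli has value 11.47 s → rank 3.5.

3.5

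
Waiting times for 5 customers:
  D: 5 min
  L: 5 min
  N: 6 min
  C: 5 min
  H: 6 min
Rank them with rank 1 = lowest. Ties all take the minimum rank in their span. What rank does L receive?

Sorted (ascending): 5, 5, 5, 6, 6
The 3 values of 5 occupy positions 1–3 → each gets rank 1.
The 2 values of 6 occupy positions 4–5 → each gets rank 4.
L has value 5 min → rank 1.

1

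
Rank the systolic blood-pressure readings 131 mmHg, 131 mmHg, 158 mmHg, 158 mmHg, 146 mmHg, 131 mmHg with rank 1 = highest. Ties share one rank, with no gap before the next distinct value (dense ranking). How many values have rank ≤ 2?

3

Sorted (descending): 158, 158, 146, 131, 131, 131
The 2 values of 158 share dense rank 1.
The 3 values of 131 share dense rank 3.
Remaining distinct values take the next consecutive integers.
Ranks ≤ 2: {1, 1, 2} → 3 values.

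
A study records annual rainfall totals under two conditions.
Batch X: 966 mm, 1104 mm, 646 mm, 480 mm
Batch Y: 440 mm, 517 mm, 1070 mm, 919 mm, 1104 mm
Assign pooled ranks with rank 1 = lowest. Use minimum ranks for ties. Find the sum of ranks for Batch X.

Sorted (ascending): 440, 480, 517, 646, 919, 966, 1070, 1104, 1104
The 2 values of 1104 occupy positions 8–9 → each gets rank 8.
Batch X values → pooled ranks: 966→6, 1104→8, 646→4, 480→2
Rank sum = 6 + 8 + 4 + 2 = 20

20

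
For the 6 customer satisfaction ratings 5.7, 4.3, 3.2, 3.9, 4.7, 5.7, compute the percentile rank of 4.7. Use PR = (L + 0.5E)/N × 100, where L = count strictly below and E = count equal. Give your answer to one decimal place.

N = 6.
Strictly below 4.7: 3. Equal to 4.7: 1.
PR = (3 + 0.5·1)/6 × 100 = 58.3

58.3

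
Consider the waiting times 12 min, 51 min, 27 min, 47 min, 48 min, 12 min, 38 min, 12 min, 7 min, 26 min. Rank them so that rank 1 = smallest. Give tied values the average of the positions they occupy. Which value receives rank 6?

Sorted (ascending): 7, 12, 12, 12, 26, 27, 38, 47, 48, 51
The 3 values of 12 occupy positions 2–4 → average rank 3.
Rank 6 → value 27.

27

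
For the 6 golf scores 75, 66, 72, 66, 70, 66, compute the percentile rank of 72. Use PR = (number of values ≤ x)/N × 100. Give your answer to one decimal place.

N = 6.
Strictly below 72: 4. Equal to 72: 1.
PR = 5/6 × 100 = 83.3

83.3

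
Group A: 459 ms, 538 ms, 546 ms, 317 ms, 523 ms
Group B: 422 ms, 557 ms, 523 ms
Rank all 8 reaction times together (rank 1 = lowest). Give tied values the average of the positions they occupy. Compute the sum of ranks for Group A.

21.5

Sorted (ascending): 317, 422, 459, 523, 523, 538, 546, 557
The 2 values of 523 occupy positions 4–5 → average rank (4+5)/2 = 4.5.
Group A values → pooled ranks: 459→3, 538→6, 546→7, 317→1, 523→4.5
Rank sum = 3 + 6 + 7 + 1 + 4.5 = 21.5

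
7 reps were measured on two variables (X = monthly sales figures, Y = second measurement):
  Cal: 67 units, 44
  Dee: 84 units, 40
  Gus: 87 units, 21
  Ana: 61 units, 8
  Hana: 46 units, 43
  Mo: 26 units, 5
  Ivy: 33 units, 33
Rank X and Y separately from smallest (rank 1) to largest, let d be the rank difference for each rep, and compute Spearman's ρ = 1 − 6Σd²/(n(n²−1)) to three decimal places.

Ranks of variable 1: 5, 6, 7, 4, 3, 1, 2
Ranks of variable 2: 7, 5, 3, 2, 6, 1, 4
d = r₁ − r₂: -2, 1, 4, 2, -3, 0, -2
d²: 4, 1, 16, 4, 9, 0, 4; Σd² = 38
ρ = 1 − 6·38/(7·48) = 1 − 228/336 = 0.321

0.321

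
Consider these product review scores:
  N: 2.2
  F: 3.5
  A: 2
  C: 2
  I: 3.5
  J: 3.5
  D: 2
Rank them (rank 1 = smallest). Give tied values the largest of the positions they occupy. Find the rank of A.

3

Sorted (ascending): 2, 2, 2, 2.2, 3.5, 3.5, 3.5
The 3 values of 2 occupy positions 1–3 → each gets rank 3.
The 3 values of 3.5 occupy positions 5–7 → each gets rank 7.
A has value 2 → rank 3.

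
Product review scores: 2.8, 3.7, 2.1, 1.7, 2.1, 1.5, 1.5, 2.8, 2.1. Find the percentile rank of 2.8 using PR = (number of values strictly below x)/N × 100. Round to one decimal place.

N = 9.
Strictly below 2.8: 6. Equal to 2.8: 2.
PR = 6/9 × 100 = 66.7

66.7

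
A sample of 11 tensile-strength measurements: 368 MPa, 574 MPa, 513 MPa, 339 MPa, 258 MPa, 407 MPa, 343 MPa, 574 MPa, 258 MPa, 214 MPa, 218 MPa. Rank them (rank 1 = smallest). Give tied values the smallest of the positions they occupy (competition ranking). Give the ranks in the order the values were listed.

7, 10, 9, 5, 3, 8, 6, 10, 3, 1, 2

Sorted (ascending): 214, 218, 258, 258, 339, 343, 368, 407, 513, 574, 574
The 2 values of 258 occupy positions 3–4 → each gets rank 3.
The 2 values of 574 occupy positions 10–11 → each gets rank 10.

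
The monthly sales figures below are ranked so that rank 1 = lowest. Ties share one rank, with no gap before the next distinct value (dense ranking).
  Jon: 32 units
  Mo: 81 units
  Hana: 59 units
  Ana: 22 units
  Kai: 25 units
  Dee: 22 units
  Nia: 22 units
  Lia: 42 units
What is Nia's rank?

Sorted (ascending): 22, 22, 22, 25, 32, 42, 59, 81
The 3 values of 22 share dense rank 1.
Remaining distinct values take the next consecutive integers.
Nia has value 22 units → rank 1.

1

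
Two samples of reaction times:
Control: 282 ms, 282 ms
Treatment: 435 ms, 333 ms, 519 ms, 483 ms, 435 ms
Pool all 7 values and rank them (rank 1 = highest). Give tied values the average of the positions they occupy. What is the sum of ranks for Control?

13

Sorted (descending): 519, 483, 435, 435, 333, 282, 282
The 2 values of 435 occupy positions 3–4 → average rank (3+4)/2 = 3.5.
The 2 values of 282 occupy positions 6–7 → average rank (6+7)/2 = 6.5.
Control values → pooled ranks: 282→6.5, 282→6.5
Rank sum = 6.5 + 6.5 = 13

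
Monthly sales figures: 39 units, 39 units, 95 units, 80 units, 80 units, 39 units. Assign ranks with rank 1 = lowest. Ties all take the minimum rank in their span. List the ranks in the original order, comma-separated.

Sorted (ascending): 39, 39, 39, 80, 80, 95
The 3 values of 39 occupy positions 1–3 → each gets rank 1.
The 2 values of 80 occupy positions 4–5 → each gets rank 4.

1, 1, 6, 4, 4, 1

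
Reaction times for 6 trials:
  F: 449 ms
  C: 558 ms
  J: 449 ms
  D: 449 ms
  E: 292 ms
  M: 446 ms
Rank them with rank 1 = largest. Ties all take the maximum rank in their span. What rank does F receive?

Sorted (descending): 558, 449, 449, 449, 446, 292
The 3 values of 449 occupy positions 2–4 → each gets rank 4.
F has value 449 ms → rank 4.

4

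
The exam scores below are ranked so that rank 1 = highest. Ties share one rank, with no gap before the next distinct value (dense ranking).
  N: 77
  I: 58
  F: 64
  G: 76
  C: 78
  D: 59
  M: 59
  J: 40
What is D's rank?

Sorted (descending): 78, 77, 76, 64, 59, 59, 58, 40
The 2 values of 59 share dense rank 5.
Remaining distinct values take the next consecutive integers.
D has value 59 → rank 5.

5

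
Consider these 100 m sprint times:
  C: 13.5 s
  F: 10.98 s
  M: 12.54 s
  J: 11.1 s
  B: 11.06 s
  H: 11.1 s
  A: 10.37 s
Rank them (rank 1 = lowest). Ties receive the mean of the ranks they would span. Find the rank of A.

Sorted (ascending): 10.37, 10.98, 11.06, 11.1, 11.1, 12.54, 13.5
The 2 values of 11.1 occupy positions 4–5 → average rank (4+5)/2 = 4.5.
A has value 10.37 s → rank 1.

1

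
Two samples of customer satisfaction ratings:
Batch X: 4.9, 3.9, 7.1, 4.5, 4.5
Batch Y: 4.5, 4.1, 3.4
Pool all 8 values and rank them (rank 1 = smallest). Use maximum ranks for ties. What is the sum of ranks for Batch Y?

Sorted (ascending): 3.4, 3.9, 4.1, 4.5, 4.5, 4.5, 4.9, 7.1
The 3 values of 4.5 occupy positions 4–6 → each gets rank 6.
Batch Y values → pooled ranks: 4.5→6, 4.1→3, 3.4→1
Rank sum = 6 + 3 + 1 = 10

10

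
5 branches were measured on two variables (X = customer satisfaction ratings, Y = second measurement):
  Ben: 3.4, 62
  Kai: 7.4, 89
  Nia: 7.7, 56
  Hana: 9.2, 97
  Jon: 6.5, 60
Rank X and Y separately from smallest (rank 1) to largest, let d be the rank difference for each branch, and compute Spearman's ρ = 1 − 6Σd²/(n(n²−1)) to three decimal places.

Ranks of variable 1: 1, 3, 4, 5, 2
Ranks of variable 2: 3, 4, 1, 5, 2
d = r₁ − r₂: -2, -1, 3, 0, 0
d²: 4, 1, 9, 0, 0; Σd² = 14
ρ = 1 − 6·14/(5·24) = 1 − 84/120 = 0.300

0.300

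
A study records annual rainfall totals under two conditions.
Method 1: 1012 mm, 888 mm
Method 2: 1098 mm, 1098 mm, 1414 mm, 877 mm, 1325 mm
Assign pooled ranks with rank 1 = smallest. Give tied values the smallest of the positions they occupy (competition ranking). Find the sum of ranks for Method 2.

22

Sorted (ascending): 877, 888, 1012, 1098, 1098, 1325, 1414
The 2 values of 1098 occupy positions 4–5 → each gets rank 4.
Method 2 values → pooled ranks: 1098→4, 1098→4, 1414→7, 877→1, 1325→6
Rank sum = 4 + 4 + 7 + 1 + 6 = 22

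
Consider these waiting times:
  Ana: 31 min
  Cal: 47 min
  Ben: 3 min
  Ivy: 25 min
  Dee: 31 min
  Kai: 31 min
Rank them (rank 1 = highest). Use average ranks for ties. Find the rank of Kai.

Sorted (descending): 47, 31, 31, 31, 25, 3
The 3 values of 31 occupy positions 2–4 → average rank 3.
Kai has value 31 min → rank 3.

3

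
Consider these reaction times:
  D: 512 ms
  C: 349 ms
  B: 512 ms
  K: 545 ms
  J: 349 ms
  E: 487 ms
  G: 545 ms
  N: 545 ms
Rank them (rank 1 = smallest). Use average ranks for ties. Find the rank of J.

Sorted (ascending): 349, 349, 487, 512, 512, 545, 545, 545
The 2 values of 349 occupy positions 1–2 → average rank (1+2)/2 = 1.5.
The 2 values of 512 occupy positions 4–5 → average rank (4+5)/2 = 4.5.
The 3 values of 545 occupy positions 6–8 → average rank 7.
J has value 349 ms → rank 1.5.

1.5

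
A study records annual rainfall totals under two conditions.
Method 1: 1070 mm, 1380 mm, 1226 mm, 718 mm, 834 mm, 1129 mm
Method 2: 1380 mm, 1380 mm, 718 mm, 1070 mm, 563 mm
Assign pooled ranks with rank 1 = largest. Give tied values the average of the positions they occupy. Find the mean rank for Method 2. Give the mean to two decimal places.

Sorted (descending): 1380, 1380, 1380, 1226, 1129, 1070, 1070, 834, 718, 718, 563
The 3 values of 1380 occupy positions 1–3 → average rank 2.
The 2 values of 1070 occupy positions 6–7 → average rank (6+7)/2 = 6.5.
The 2 values of 718 occupy positions 9–10 → average rank (9+10)/2 = 9.5.
Method 2 values → pooled ranks: 1380→2, 1380→2, 718→9.5, 1070→6.5, 563→11
Mean rank = (2 + 2 + 9.5 + 6.5 + 11) / 5 = 6.20

6.20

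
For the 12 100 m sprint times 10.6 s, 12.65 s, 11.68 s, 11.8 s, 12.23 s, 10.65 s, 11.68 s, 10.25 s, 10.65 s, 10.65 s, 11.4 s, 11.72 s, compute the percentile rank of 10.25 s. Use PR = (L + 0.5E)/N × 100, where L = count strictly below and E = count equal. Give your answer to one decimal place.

N = 12.
Strictly below 10.25: 0. Equal to 10.25: 1.
PR = (0 + 0.5·1)/12 × 100 = 4.2

4.2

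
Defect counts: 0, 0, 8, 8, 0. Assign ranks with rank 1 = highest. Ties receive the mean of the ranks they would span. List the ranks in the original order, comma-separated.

Sorted (descending): 8, 8, 0, 0, 0
The 2 values of 8 occupy positions 1–2 → average rank (1+2)/2 = 1.5.
The 3 values of 0 occupy positions 3–5 → average rank 4.

4, 4, 1.5, 1.5, 4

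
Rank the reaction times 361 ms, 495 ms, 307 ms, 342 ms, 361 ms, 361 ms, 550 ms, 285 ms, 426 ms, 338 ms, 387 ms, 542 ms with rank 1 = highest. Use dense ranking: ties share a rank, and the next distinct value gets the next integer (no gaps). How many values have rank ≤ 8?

Sorted (descending): 550, 542, 495, 426, 387, 361, 361, 361, 342, 338, 307, 285
The 3 values of 361 share dense rank 6.
Remaining distinct values take the next consecutive integers.
Ranks ≤ 8: {1, 2, 3, 4, 5, 6, 6, 6, 7, 8} → 10 values.

10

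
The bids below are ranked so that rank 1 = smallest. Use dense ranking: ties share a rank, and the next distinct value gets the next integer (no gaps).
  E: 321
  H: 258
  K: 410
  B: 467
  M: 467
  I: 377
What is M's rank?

5

Sorted (ascending): 258, 321, 377, 410, 467, 467
The 2 values of 467 share dense rank 5.
Remaining distinct values take the next consecutive integers.
M has value 467 → rank 5.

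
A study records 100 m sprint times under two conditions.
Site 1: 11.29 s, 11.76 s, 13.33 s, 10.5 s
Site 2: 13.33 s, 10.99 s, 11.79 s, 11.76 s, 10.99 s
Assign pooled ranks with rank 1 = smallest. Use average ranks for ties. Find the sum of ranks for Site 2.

26

Sorted (ascending): 10.5, 10.99, 10.99, 11.29, 11.76, 11.76, 11.79, 13.33, 13.33
The 2 values of 10.99 occupy positions 2–3 → average rank (2+3)/2 = 2.5.
The 2 values of 11.76 occupy positions 5–6 → average rank (5+6)/2 = 5.5.
The 2 values of 13.33 occupy positions 8–9 → average rank (8+9)/2 = 8.5.
Site 2 values → pooled ranks: 13.33→8.5, 10.99→2.5, 11.79→7, 11.76→5.5, 10.99→2.5
Rank sum = 8.5 + 2.5 + 7 + 5.5 + 2.5 = 26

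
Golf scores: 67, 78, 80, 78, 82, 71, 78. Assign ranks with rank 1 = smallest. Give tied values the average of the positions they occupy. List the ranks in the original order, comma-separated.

1, 4, 6, 4, 7, 2, 4

Sorted (ascending): 67, 71, 78, 78, 78, 80, 82
The 3 values of 78 occupy positions 3–5 → average rank 4.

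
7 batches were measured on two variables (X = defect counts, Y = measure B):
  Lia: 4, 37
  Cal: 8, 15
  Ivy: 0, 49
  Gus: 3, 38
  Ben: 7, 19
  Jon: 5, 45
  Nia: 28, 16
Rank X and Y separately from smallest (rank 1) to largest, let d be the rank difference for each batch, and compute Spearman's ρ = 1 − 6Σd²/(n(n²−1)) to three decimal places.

-0.857

Ranks of variable 1: 3, 6, 1, 2, 5, 4, 7
Ranks of variable 2: 4, 1, 7, 5, 3, 6, 2
d = r₁ − r₂: -1, 5, -6, -3, 2, -2, 5
d²: 1, 25, 36, 9, 4, 4, 25; Σd² = 104
ρ = 1 − 6·104/(7·48) = 1 − 624/336 = -0.857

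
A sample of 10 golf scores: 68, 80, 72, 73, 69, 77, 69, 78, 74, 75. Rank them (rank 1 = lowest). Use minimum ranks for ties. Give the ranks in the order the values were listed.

Sorted (ascending): 68, 69, 69, 72, 73, 74, 75, 77, 78, 80
The 2 values of 69 occupy positions 2–3 → each gets rank 2.

1, 10, 4, 5, 2, 8, 2, 9, 6, 7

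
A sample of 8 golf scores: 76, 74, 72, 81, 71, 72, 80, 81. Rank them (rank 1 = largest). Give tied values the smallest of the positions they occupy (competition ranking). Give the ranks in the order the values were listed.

Sorted (descending): 81, 81, 80, 76, 74, 72, 72, 71
The 2 values of 81 occupy positions 1–2 → each gets rank 1.
The 2 values of 72 occupy positions 6–7 → each gets rank 6.

4, 5, 6, 1, 8, 6, 3, 1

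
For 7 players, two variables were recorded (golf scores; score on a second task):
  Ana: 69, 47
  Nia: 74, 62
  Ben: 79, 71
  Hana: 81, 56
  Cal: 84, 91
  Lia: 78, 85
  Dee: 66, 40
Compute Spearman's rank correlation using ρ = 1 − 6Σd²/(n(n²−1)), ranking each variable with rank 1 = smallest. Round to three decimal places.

Ranks of variable 1: 2, 3, 5, 6, 7, 4, 1
Ranks of variable 2: 2, 4, 5, 3, 7, 6, 1
d = r₁ − r₂: 0, -1, 0, 3, 0, -2, 0
d²: 0, 1, 0, 9, 0, 4, 0; Σd² = 14
ρ = 1 − 6·14/(7·48) = 1 − 84/336 = 0.750

0.750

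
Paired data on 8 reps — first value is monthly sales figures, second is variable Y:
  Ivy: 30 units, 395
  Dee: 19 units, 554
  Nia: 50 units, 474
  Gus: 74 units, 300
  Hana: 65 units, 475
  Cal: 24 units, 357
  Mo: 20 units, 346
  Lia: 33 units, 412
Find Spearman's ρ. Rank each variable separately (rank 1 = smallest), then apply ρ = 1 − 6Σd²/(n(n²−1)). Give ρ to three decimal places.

Ranks of variable 1: 4, 1, 6, 8, 7, 3, 2, 5
Ranks of variable 2: 4, 8, 6, 1, 7, 3, 2, 5
d = r₁ − r₂: 0, -7, 0, 7, 0, 0, 0, 0
d²: 0, 49, 0, 49, 0, 0, 0, 0; Σd² = 98
ρ = 1 − 6·98/(8·63) = 1 − 588/504 = -0.167

-0.167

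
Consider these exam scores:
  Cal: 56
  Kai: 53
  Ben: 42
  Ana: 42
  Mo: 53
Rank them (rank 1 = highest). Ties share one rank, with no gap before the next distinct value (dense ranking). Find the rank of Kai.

Sorted (descending): 56, 53, 53, 42, 42
The 2 values of 53 share dense rank 2.
The 2 values of 42 share dense rank 3.
Remaining distinct values take the next consecutive integers.
Kai has value 53 → rank 2.

2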